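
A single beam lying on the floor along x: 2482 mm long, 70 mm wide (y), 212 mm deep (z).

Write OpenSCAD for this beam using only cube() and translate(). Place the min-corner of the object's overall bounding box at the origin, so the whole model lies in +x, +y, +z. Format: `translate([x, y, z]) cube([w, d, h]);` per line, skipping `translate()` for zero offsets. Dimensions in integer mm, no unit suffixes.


cube([2482, 70, 212]);


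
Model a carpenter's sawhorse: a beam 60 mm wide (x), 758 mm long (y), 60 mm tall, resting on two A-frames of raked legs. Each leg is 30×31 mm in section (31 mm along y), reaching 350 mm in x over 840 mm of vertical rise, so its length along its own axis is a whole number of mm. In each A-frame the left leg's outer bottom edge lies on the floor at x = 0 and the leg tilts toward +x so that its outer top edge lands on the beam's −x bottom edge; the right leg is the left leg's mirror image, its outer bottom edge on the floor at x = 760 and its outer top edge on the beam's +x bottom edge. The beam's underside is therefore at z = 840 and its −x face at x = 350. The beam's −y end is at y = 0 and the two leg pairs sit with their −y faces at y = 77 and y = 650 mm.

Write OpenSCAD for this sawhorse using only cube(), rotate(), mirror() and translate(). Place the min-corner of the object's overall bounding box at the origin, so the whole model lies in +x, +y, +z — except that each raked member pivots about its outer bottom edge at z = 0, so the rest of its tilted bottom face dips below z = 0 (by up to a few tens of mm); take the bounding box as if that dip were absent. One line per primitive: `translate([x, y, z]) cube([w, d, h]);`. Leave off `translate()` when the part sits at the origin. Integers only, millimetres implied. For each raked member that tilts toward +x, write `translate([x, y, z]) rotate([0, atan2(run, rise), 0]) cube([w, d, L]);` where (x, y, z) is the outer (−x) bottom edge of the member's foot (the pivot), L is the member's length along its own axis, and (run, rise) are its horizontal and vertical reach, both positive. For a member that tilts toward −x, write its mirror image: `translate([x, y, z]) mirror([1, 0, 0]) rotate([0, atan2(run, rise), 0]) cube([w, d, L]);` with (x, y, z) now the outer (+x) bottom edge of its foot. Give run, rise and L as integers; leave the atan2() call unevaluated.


translate([350, 0, 840]) cube([60, 758, 60]);
translate([0, 77, 0]) rotate([0, atan2(350, 840), 0]) cube([30, 31, 910]);
translate([760, 77, 0]) mirror([1, 0, 0]) rotate([0, atan2(350, 840), 0]) cube([30, 31, 910]);
translate([0, 650, 0]) rotate([0, atan2(350, 840), 0]) cube([30, 31, 910]);
translate([760, 650, 0]) mirror([1, 0, 0]) rotate([0, atan2(350, 840), 0]) cube([30, 31, 910]);


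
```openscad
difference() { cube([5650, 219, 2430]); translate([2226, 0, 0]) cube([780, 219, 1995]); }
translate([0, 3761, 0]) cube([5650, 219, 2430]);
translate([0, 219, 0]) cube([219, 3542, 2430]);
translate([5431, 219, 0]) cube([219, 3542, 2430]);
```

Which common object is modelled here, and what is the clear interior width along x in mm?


A single room. The interior width is 5212 mm.

Four walls enclosing a rectangle with a door in the front wall — a room. Outside width 5650 minus two 219 mm walls gives 5212 mm.


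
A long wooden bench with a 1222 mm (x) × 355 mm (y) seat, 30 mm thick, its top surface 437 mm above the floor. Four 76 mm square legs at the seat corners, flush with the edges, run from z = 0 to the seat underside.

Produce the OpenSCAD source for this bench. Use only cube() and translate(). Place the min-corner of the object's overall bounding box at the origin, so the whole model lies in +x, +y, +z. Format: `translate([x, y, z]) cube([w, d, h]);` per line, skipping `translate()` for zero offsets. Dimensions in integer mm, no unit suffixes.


translate([0, 0, 407]) cube([1222, 355, 30]);
cube([76, 76, 407]);
translate([0, 279, 0]) cube([76, 76, 407]);
translate([1146, 0, 0]) cube([76, 76, 407]);
translate([1146, 279, 0]) cube([76, 76, 407]);


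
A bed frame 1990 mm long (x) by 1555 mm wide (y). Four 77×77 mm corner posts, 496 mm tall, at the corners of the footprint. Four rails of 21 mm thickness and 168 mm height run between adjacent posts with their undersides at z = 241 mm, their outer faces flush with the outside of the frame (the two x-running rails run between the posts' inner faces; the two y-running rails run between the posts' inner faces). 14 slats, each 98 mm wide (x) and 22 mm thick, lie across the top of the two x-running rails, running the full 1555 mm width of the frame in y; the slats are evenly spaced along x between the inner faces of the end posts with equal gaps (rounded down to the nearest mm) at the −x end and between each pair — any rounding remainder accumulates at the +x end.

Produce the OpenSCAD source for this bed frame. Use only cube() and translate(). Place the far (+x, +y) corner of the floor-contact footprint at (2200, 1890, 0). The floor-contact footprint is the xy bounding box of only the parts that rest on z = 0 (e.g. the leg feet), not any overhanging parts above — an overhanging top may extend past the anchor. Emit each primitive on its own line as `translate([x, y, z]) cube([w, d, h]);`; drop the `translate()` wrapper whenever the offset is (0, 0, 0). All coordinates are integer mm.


translate([210, 335, 0]) cube([77, 77, 496]);
translate([210, 1813, 0]) cube([77, 77, 496]);
translate([2123, 335, 0]) cube([77, 77, 496]);
translate([2123, 1813, 0]) cube([77, 77, 496]);
translate([287, 335, 241]) cube([1836, 21, 168]);
translate([287, 1869, 241]) cube([1836, 21, 168]);
translate([210, 412, 241]) cube([21, 1401, 168]);
translate([2179, 412, 241]) cube([21, 1401, 168]);
translate([317, 335, 409]) cube([98, 1555, 22]);
translate([445, 335, 409]) cube([98, 1555, 22]);
translate([573, 335, 409]) cube([98, 1555, 22]);
translate([701, 335, 409]) cube([98, 1555, 22]);
translate([829, 335, 409]) cube([98, 1555, 22]);
translate([957, 335, 409]) cube([98, 1555, 22]);
translate([1085, 335, 409]) cube([98, 1555, 22]);
translate([1213, 335, 409]) cube([98, 1555, 22]);
translate([1341, 335, 409]) cube([98, 1555, 22]);
translate([1469, 335, 409]) cube([98, 1555, 22]);
translate([1597, 335, 409]) cube([98, 1555, 22]);
translate([1725, 335, 409]) cube([98, 1555, 22]);
translate([1853, 335, 409]) cube([98, 1555, 22]);
translate([1981, 335, 409]) cube([98, 1555, 22]);


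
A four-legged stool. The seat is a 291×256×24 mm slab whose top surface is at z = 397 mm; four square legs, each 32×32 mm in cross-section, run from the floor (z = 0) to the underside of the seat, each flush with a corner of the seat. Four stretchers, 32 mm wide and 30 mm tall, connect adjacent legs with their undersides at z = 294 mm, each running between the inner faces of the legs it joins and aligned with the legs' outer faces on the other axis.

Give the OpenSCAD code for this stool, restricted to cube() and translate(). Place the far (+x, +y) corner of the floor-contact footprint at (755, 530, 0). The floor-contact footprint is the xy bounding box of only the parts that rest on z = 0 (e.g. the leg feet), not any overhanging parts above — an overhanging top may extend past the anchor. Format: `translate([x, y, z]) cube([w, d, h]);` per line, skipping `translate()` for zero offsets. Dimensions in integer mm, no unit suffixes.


translate([464, 274, 373]) cube([291, 256, 24]);
translate([464, 274, 0]) cube([32, 32, 373]);
translate([723, 274, 0]) cube([32, 32, 373]);
translate([464, 498, 0]) cube([32, 32, 373]);
translate([723, 498, 0]) cube([32, 32, 373]);
translate([496, 274, 294]) cube([227, 32, 30]);
translate([496, 498, 294]) cube([227, 32, 30]);
translate([464, 306, 294]) cube([32, 192, 30]);
translate([723, 306, 294]) cube([32, 192, 30]);


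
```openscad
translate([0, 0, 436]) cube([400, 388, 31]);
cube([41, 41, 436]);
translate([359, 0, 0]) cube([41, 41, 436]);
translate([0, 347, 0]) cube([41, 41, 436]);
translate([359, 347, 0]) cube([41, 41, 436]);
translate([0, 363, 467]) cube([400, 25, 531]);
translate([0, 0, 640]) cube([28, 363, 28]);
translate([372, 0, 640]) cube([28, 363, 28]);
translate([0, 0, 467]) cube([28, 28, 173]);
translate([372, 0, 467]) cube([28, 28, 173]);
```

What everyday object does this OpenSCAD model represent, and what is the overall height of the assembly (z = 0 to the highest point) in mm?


A chair. The overall height is 998 mm.

A slab on four corner posts with a tall panel at the back — a chair. The seat slab sits at z = 436 with thickness 31, and the 531 mm backrest starts at the seat top, so the overall height is 436 + 31 + 531 = 998 mm.


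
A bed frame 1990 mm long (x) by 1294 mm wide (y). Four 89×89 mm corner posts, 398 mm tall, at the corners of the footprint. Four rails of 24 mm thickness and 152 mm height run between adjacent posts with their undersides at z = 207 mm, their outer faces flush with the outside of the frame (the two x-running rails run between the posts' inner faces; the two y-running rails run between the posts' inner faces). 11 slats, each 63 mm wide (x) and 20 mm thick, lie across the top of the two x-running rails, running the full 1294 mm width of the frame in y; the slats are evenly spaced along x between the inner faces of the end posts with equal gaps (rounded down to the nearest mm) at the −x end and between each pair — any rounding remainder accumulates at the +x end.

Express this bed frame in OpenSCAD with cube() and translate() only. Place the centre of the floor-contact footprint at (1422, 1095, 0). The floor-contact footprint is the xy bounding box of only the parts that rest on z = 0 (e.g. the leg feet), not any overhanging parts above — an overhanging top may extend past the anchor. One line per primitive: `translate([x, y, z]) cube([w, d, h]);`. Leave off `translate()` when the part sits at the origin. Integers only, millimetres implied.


translate([427, 448, 0]) cube([89, 89, 398]);
translate([427, 1653, 0]) cube([89, 89, 398]);
translate([2328, 448, 0]) cube([89, 89, 398]);
translate([2328, 1653, 0]) cube([89, 89, 398]);
translate([516, 448, 207]) cube([1812, 24, 152]);
translate([516, 1718, 207]) cube([1812, 24, 152]);
translate([427, 537, 207]) cube([24, 1116, 152]);
translate([2393, 537, 207]) cube([24, 1116, 152]);
translate([609, 448, 359]) cube([63, 1294, 20]);
translate([765, 448, 359]) cube([63, 1294, 20]);
translate([921, 448, 359]) cube([63, 1294, 20]);
translate([1077, 448, 359]) cube([63, 1294, 20]);
translate([1233, 448, 359]) cube([63, 1294, 20]);
translate([1389, 448, 359]) cube([63, 1294, 20]);
translate([1545, 448, 359]) cube([63, 1294, 20]);
translate([1701, 448, 359]) cube([63, 1294, 20]);
translate([1857, 448, 359]) cube([63, 1294, 20]);
translate([2013, 448, 359]) cube([63, 1294, 20]);
translate([2169, 448, 359]) cube([63, 1294, 20]);


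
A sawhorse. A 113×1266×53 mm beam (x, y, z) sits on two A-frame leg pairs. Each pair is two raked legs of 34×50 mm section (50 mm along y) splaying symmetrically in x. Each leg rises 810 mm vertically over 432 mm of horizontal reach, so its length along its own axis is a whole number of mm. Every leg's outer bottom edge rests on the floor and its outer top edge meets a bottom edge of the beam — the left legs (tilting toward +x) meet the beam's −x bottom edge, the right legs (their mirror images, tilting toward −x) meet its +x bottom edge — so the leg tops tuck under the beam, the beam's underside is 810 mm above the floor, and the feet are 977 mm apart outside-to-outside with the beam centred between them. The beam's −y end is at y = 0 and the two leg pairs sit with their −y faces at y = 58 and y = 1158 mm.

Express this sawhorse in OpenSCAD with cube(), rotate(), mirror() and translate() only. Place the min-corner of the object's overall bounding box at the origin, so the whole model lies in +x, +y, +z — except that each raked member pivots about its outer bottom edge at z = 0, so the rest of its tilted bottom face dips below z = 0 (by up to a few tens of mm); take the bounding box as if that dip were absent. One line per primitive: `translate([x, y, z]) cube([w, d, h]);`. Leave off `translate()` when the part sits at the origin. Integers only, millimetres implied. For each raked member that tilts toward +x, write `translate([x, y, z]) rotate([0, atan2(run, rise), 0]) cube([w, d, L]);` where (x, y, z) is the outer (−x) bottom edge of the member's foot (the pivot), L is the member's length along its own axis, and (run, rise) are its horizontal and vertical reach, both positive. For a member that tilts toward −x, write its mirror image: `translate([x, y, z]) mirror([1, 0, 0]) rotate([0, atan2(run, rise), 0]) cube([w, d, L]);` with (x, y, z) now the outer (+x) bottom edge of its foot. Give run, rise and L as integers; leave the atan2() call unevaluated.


// leg length = √(432² + 810²) = 918
// right-leg outer foot x = 2·432 + 113 = 977
// beam min-corner = (432, 0, 810)
translate([432, 0, 810]) cube([113, 1266, 53]);
translate([0, 58, 0]) rotate([0, atan2(432, 810), 0]) cube([34, 50, 918]);
translate([977, 58, 0]) mirror([1, 0, 0]) rotate([0, atan2(432, 810), 0]) cube([34, 50, 918]);
translate([0, 1158, 0]) rotate([0, atan2(432, 810), 0]) cube([34, 50, 918]);
translate([977, 1158, 0]) mirror([1, 0, 0]) rotate([0, atan2(432, 810), 0]) cube([34, 50, 918]);


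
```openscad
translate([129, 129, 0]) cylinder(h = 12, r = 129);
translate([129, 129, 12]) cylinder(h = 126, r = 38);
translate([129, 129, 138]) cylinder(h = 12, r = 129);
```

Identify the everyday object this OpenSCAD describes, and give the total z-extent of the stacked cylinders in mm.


A spool. The overall height is 150 mm.

Three coaxial cylinders, large–small–large — a spool. Two 12 mm flanges and a 126 mm core give 12 + 126 + 12 = 150 mm.


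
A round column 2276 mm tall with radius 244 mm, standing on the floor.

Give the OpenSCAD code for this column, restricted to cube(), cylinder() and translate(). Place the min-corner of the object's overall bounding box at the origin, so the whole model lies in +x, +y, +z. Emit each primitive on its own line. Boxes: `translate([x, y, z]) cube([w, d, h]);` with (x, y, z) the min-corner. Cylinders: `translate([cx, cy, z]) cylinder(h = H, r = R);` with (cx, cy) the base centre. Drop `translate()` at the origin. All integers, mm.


translate([244, 244, 0]) cylinder(h = 2276, r = 244);


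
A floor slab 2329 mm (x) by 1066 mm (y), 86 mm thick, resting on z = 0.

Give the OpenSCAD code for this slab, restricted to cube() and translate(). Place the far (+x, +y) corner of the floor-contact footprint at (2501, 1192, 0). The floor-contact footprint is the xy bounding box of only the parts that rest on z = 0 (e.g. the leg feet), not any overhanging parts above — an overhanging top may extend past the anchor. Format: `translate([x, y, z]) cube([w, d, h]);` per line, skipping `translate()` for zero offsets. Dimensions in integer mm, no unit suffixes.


translate([172, 126, 0]) cube([2329, 1066, 86]);


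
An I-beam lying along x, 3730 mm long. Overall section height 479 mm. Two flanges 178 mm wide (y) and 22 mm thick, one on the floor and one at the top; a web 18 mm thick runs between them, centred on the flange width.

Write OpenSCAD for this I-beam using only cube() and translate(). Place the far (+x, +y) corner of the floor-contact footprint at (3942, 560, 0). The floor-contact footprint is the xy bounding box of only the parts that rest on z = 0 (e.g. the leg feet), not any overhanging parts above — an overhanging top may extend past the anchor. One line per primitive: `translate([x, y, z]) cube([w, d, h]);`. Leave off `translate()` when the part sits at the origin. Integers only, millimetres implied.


translate([212, 382, 0]) cube([3730, 178, 22]);
translate([212, 462, 22]) cube([3730, 18, 435]);
translate([212, 382, 457]) cube([3730, 178, 22]);


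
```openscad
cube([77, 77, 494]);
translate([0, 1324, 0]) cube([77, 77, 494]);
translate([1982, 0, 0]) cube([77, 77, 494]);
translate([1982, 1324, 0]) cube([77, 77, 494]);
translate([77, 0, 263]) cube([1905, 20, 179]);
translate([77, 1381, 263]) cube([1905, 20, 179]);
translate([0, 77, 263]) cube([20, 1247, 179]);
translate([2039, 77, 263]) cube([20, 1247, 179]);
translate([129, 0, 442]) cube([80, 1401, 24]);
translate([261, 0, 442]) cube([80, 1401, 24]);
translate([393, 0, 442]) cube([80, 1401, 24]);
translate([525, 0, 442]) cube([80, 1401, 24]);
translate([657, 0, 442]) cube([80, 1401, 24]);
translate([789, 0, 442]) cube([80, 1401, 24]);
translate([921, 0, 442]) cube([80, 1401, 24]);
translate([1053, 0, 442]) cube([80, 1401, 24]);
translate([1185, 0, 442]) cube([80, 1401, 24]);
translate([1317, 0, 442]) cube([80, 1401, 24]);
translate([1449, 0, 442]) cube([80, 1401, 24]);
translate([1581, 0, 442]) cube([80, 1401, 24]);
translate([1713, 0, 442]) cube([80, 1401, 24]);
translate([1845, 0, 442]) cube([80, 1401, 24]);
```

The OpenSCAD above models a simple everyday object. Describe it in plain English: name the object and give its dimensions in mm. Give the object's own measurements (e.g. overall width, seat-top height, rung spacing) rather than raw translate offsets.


A bed frame 2059 mm long (x) by 1401 mm wide (y). Four 77×77 mm corner posts, 494 mm tall, at the corners of the footprint. Four rails of 20 mm thickness and 179 mm height run between adjacent posts with their undersides at z = 263 mm, their outer faces flush with the outside of the frame (the two x-running rails run between the posts' inner faces; the two y-running rails run between the posts' inner faces). 14 slats, each 80 mm wide (x) and 24 mm thick, lie across the top of the two x-running rails, running the full 1401 mm width of the frame in y; along x they sit between the end posts with a 52 mm gap after the −x posts and between neighbouring slats, leaving 57 mm before the +x posts.


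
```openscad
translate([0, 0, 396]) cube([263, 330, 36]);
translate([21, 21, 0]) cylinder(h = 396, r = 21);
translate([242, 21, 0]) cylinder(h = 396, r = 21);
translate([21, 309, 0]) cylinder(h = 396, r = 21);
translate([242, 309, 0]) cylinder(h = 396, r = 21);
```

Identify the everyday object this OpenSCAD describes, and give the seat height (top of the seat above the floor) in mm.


A stool. The seat height is 432 mm.

A 263×330×36 slab at z = 396 on four corner cylinders — a stool. The seat top is 396 + 36 = 432 mm.


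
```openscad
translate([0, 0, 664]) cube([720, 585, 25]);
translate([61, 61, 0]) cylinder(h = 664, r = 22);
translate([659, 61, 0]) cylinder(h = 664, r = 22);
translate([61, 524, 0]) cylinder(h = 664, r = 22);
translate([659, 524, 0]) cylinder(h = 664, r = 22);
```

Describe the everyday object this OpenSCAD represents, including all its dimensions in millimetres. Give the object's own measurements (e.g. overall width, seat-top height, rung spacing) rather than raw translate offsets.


A rectangular dining table. The top is 720×585×25 mm with its upper surface at z = 689 mm. It stands on four round legs of 44 mm diameter, each leg's bounding box inset 39 mm from the nearest pair of top edges, running from the floor to the underside of the top.


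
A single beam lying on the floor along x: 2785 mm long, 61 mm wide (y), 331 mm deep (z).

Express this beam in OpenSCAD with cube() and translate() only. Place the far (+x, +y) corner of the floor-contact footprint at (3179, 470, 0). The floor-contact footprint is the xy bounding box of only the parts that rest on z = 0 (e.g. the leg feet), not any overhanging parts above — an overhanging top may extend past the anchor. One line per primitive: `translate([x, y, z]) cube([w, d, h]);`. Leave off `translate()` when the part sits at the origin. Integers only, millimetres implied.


translate([394, 409, 0]) cube([2785, 61, 331]);


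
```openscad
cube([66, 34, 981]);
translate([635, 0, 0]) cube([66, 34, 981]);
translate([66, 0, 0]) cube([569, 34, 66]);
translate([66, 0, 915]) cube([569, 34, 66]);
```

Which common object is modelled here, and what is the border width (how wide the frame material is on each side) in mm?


A picture frame. The border width is 66 mm.

Four thin pieces enclosing a rectangular opening — a picture frame. The two full-height stiles are 981 mm tall; the top rail sits at z = 915 and is 66 mm tall, so the border above the opening is 981 − 915 = 66 mm, matching the stile x-width.


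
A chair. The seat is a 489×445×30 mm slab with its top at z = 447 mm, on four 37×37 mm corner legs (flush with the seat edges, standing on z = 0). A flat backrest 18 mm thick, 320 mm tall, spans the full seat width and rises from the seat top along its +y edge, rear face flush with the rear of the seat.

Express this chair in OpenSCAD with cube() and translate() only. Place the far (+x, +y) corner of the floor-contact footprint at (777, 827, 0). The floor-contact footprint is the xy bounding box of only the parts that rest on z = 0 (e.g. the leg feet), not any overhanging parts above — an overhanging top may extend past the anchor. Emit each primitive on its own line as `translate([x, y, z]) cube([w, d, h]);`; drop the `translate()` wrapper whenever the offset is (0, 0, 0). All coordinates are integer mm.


translate([288, 382, 417]) cube([489, 445, 30]);
translate([288, 382, 0]) cube([37, 37, 417]);
translate([740, 382, 0]) cube([37, 37, 417]);
translate([288, 790, 0]) cube([37, 37, 417]);
translate([740, 790, 0]) cube([37, 37, 417]);
translate([288, 809, 447]) cube([489, 18, 320]);


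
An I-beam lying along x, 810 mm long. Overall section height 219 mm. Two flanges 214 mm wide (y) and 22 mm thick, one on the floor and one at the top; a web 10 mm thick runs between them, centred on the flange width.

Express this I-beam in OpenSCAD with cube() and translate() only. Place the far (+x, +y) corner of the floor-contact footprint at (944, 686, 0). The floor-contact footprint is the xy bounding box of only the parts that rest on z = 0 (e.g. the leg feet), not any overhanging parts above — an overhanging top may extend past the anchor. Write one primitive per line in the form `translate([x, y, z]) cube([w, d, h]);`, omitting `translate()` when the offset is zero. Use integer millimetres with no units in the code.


translate([134, 472, 0]) cube([810, 214, 22]);
translate([134, 574, 22]) cube([810, 10, 175]);
translate([134, 472, 197]) cube([810, 214, 22]);


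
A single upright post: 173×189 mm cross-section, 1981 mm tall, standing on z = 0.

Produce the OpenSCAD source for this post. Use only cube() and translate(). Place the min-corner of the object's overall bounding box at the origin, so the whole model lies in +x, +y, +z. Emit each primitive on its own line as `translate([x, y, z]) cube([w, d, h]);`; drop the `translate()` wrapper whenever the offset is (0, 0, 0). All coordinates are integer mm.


cube([173, 189, 1981]);


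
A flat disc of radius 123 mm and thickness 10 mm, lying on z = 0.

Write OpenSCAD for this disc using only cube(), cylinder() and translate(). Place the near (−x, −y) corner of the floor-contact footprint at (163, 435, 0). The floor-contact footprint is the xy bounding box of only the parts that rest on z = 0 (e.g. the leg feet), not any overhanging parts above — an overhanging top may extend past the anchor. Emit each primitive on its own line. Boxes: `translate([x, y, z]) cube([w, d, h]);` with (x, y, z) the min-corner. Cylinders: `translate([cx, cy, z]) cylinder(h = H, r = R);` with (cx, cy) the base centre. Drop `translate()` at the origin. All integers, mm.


translate([286, 558, 0]) cylinder(h = 10, r = 123);


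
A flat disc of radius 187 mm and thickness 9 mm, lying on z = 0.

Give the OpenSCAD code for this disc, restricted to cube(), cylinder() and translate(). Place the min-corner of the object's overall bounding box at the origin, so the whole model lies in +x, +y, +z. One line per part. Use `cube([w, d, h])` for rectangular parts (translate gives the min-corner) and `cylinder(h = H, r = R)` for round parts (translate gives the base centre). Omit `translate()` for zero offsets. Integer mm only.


translate([187, 187, 0]) cylinder(h = 9, r = 187);


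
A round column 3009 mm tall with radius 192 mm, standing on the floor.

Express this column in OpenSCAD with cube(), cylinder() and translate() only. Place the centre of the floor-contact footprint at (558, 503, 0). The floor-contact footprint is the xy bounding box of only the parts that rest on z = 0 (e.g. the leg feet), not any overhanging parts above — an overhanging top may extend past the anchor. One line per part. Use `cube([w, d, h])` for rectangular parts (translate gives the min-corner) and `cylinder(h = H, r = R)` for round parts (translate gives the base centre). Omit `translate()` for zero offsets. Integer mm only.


translate([558, 503, 0]) cylinder(h = 3009, r = 192);


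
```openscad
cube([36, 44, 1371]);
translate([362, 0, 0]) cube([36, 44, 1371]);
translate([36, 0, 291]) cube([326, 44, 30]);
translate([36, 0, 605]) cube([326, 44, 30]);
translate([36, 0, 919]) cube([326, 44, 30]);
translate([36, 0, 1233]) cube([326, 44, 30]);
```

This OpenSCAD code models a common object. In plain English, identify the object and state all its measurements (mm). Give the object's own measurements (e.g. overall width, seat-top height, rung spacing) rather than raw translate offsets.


A straight ladder. Two 36×44 mm vertical rails, 1371 mm tall, stand 398 mm apart (outside-to-outside) with their front faces coplanar on the −y side. 4 rungs, each 44 mm deep and 30 mm tall, span between the inner faces of the rails, front faces flush with the rails. The lowest rung's underside is at z = 291 mm and rungs are spaced 314 mm apart (underside to underside).


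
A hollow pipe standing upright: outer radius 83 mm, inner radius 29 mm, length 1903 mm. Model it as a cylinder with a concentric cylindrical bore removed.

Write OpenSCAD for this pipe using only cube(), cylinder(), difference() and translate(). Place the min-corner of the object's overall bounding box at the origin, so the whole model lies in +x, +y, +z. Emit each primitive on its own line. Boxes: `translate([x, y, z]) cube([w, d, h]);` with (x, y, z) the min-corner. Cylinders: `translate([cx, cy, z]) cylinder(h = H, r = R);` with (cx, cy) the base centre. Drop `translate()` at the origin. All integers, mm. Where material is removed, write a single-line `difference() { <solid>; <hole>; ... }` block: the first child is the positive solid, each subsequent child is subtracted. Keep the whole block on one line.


difference() { translate([83, 83, 0]) cylinder(h = 1903, r = 83); translate([83, 83, 0]) cylinder(h = 1903, r = 29); }


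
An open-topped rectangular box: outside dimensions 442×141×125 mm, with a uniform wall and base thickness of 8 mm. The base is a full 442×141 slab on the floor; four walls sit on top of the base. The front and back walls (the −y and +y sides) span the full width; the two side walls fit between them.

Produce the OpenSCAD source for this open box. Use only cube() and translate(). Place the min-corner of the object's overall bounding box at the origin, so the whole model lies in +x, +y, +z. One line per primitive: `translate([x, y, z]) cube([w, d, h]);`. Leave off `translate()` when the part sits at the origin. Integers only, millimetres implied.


cube([442, 141, 8]);
translate([0, 0, 8]) cube([442, 8, 117]);
translate([0, 133, 8]) cube([442, 8, 117]);
translate([0, 8, 8]) cube([8, 125, 117]);
translate([434, 8, 8]) cube([8, 125, 117]);


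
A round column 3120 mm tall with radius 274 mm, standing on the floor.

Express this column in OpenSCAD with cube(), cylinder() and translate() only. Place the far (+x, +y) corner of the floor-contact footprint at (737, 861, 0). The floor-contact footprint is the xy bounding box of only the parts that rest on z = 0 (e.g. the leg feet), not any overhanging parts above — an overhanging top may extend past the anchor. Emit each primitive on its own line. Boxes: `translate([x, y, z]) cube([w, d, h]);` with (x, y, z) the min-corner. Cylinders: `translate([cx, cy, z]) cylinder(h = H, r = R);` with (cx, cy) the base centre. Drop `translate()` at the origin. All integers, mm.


translate([463, 587, 0]) cylinder(h = 3120, r = 274);


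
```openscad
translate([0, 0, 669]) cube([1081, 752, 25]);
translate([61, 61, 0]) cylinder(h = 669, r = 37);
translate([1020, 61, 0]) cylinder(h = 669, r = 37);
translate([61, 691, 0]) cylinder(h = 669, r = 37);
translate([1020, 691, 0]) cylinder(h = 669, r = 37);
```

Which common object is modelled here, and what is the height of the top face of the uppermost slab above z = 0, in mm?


A table. The table height is 694 mm.

A 1081×752×25 slab sits at z = 669 on four Ø74 mm round legs — a table. The top surface is at 669 + 25 = 694 mm.


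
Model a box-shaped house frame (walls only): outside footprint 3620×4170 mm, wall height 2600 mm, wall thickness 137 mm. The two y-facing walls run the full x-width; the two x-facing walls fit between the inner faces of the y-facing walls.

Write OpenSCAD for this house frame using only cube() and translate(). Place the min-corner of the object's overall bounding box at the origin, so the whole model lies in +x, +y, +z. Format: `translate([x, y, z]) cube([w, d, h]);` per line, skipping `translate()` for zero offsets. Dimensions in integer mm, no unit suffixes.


cube([3620, 137, 2600]);
translate([0, 4033, 0]) cube([3620, 137, 2600]);
translate([0, 137, 0]) cube([137, 3896, 2600]);
translate([3483, 137, 0]) cube([137, 3896, 2600]);


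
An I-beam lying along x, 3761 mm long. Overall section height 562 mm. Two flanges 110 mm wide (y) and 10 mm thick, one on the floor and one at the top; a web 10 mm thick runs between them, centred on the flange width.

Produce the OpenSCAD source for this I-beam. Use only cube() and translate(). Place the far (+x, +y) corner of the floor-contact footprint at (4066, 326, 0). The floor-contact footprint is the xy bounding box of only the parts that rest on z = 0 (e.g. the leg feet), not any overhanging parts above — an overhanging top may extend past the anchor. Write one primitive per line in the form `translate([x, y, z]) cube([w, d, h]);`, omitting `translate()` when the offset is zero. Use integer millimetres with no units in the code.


translate([305, 216, 0]) cube([3761, 110, 10]);
translate([305, 266, 10]) cube([3761, 10, 542]);
translate([305, 216, 552]) cube([3761, 110, 10]);


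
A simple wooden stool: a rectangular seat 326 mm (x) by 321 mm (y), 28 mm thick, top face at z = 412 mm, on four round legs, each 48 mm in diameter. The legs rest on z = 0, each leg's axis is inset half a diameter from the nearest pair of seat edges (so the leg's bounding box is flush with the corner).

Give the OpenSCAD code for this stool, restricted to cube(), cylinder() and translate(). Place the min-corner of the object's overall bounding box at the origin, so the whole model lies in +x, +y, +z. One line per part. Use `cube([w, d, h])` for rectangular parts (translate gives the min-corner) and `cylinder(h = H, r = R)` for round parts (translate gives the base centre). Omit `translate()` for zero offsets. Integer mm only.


// leg_h = 412 - 28 = 384
translate([0, 0, 384]) cube([326, 321, 28]);
translate([24, 24, 0]) cylinder(h = 384, r = 24);
translate([302, 24, 0]) cylinder(h = 384, r = 24);
translate([24, 297, 0]) cylinder(h = 384, r = 24);
translate([302, 297, 0]) cylinder(h = 384, r = 24);


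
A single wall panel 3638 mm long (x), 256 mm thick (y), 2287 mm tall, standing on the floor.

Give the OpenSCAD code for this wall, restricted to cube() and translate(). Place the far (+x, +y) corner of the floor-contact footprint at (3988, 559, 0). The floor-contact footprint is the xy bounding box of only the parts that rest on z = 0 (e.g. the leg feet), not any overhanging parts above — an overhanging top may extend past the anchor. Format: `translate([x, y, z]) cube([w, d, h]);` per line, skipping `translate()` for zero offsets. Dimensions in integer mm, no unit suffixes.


translate([350, 303, 0]) cube([3638, 256, 2287]);


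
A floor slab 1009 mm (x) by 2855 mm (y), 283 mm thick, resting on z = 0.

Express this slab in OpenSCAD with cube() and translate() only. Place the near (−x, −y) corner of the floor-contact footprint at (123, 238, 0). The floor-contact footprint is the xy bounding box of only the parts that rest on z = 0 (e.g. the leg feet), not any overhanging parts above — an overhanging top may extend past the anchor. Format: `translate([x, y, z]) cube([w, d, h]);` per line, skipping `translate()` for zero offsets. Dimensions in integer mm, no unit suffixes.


translate([123, 238, 0]) cube([1009, 2855, 283]);


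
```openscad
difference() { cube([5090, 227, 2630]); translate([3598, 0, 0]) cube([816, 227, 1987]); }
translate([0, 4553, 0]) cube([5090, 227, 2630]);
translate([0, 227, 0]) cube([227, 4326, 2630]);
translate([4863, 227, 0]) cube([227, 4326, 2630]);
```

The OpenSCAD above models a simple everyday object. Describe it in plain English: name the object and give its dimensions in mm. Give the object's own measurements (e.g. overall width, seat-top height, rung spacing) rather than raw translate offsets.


A single room: four walls, each 2630 mm tall and 227 mm thick, enclosing an outside footprint 5090×4780 mm (x × y), no floor or roof. The front and back walls (−y and +y sides) run the full x-width; the side walls fit between their inner faces. A door opening 816 mm wide and 1987 mm tall is cut through the front wall from the floor up, its −x edge 3598 mm from the wall's −x end.


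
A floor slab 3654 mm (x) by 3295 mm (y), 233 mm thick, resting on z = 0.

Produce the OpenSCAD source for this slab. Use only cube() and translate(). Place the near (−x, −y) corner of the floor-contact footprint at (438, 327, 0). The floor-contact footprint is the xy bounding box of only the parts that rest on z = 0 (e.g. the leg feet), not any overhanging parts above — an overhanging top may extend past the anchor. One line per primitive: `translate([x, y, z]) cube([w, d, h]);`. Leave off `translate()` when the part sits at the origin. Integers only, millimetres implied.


translate([438, 327, 0]) cube([3654, 3295, 233]);


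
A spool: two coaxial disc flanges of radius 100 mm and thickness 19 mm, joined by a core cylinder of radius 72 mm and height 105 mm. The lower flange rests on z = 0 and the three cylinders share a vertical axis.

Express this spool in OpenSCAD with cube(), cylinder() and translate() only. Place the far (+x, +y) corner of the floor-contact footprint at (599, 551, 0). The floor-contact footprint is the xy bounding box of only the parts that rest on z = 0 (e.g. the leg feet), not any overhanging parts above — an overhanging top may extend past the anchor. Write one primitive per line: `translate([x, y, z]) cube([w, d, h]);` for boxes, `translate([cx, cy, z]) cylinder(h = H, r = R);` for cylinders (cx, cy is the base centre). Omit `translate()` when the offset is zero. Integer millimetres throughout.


translate([499, 451, 0]) cylinder(h = 19, r = 100);
translate([499, 451, 19]) cylinder(h = 105, r = 72);
translate([499, 451, 124]) cylinder(h = 19, r = 100);


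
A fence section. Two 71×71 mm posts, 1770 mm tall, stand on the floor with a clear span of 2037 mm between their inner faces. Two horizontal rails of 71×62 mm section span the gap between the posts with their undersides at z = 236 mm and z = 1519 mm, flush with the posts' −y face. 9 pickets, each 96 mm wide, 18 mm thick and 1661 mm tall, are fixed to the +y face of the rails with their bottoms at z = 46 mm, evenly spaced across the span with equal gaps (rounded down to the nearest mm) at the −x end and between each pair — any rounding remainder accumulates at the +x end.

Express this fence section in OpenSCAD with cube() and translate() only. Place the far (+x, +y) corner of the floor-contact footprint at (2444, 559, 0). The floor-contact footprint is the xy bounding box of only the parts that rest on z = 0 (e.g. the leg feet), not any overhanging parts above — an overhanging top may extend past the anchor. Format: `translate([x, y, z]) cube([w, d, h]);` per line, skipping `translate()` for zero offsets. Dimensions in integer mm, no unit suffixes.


translate([265, 488, 0]) cube([71, 71, 1770]);
translate([2373, 488, 0]) cube([71, 71, 1770]);
translate([336, 488, 236]) cube([2037, 71, 62]);
translate([336, 488, 1519]) cube([2037, 71, 62]);
translate([453, 559, 46]) cube([96, 18, 1661]);
translate([666, 559, 46]) cube([96, 18, 1661]);
translate([879, 559, 46]) cube([96, 18, 1661]);
translate([1092, 559, 46]) cube([96, 18, 1661]);
translate([1305, 559, 46]) cube([96, 18, 1661]);
translate([1518, 559, 46]) cube([96, 18, 1661]);
translate([1731, 559, 46]) cube([96, 18, 1661]);
translate([1944, 559, 46]) cube([96, 18, 1661]);
translate([2157, 559, 46]) cube([96, 18, 1661]);


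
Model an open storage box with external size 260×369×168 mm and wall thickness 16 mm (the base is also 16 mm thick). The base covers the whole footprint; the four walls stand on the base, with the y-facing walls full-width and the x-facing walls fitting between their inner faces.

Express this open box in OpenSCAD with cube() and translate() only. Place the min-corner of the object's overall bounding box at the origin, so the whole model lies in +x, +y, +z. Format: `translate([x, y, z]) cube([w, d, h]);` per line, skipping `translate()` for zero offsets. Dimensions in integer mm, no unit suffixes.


cube([260, 369, 16]);
translate([0, 0, 16]) cube([260, 16, 152]);
translate([0, 353, 16]) cube([260, 16, 152]);
translate([0, 16, 16]) cube([16, 337, 152]);
translate([244, 16, 16]) cube([16, 337, 152]);


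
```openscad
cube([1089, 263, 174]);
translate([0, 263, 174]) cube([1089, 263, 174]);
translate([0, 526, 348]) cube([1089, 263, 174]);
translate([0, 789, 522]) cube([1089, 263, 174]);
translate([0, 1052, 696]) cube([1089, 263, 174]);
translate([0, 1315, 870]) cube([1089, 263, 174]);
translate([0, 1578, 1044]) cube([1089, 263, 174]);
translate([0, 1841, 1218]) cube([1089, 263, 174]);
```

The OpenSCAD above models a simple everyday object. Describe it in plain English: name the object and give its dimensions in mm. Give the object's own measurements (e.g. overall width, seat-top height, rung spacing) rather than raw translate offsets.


A straight staircase of 8 solid steps. Each step is 1089 mm wide (x), 263 mm deep (y, the going) and 174 mm tall (the rise). The first step rests on the floor; each subsequent step sits one going further in +y and one rise higher in +z, directly behind and above the previous step with no overlap.


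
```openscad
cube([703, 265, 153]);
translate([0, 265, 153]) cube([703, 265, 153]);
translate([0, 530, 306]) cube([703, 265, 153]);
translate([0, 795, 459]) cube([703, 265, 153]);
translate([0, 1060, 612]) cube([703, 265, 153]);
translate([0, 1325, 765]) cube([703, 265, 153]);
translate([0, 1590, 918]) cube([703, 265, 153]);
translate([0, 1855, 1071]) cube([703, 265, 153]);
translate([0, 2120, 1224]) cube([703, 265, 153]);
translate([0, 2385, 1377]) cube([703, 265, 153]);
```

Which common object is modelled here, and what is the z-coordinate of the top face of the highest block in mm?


A staircase. The total rise is 1530 mm.

10 identical blocks, each offset up and back from the previous — a staircase. Each step is 153 mm tall and there are 10 of them, so the total rise is 10 × 153 = 1530 mm.


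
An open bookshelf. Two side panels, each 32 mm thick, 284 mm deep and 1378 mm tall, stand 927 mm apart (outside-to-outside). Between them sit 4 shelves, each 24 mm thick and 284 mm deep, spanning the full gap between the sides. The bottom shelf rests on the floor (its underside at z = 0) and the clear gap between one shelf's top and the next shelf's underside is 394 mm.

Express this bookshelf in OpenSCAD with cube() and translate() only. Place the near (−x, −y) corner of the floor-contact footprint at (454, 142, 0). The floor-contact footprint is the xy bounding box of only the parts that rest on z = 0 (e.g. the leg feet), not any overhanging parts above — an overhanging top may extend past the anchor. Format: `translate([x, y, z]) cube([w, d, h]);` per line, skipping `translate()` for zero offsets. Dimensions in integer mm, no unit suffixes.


translate([454, 142, 0]) cube([32, 284, 1378]);
translate([1349, 142, 0]) cube([32, 284, 1378]);
translate([486, 142, 0]) cube([863, 284, 24]);
translate([486, 142, 418]) cube([863, 284, 24]);
translate([486, 142, 836]) cube([863, 284, 24]);
translate([486, 142, 1254]) cube([863, 284, 24]);
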